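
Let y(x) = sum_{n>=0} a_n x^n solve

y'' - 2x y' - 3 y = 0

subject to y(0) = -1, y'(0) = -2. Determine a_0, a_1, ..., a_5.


Ansatz: y(x) = sum_{n>=0} a_n x^n, so y'(x) = sum_{n>=1} n a_n x^(n-1) and y''(x) = sum_{n>=2} n(n-1) a_n x^(n-2).
Substitute into P(x) y'' + Q(x) y' + R(x) y = 0 with P(x) = 1, Q(x) = -2x, R(x) = -3, and match powers of x.
Initial conditions: a_0 = -1, a_1 = -2.
Setting the coefficient of each power of x to zero and solving order by order (substituting the coefficients already found):
  x^0: 2 a_2 - 3 a_0 = 0  ->  2 a_2 = 3 a_0 = -3  ->  a_2 = -3/2
  x^1: 6 a_3 - 5 a_1 = 0  ->  6 a_3 = 5 a_1 = -10  ->  a_3 = -5/3
  x^2: 12 a_4 - 7 a_2 = 0  ->  12 a_4 = 7 a_2 = -21/2  ->  a_4 = -7/8
  x^3: 20 a_5 - 9 a_3 = 0  ->  20 a_5 = 9 a_3 = -15  ->  a_5 = -3/4
Truncated series: y(x) = -1 - 2 x - (3/2) x^2 - (5/3) x^3 - (7/8) x^4 - (3/4) x^5 + O(x^6).

a_0 = -1; a_1 = -2; a_2 = -3/2; a_3 = -5/3; a_4 = -7/8; a_5 = -3/4


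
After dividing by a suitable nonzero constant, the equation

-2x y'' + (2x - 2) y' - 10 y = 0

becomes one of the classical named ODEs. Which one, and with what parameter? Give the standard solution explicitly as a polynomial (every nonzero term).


All three coefficients share the factor -2; dividing through by -2 gives  x y'' + (1 - x) y' + 5 y = 0.
This matches the Laguerre equation x y'' + (1 - x) y' + n y = 0 with n = 5; the polynomial solution is L_5(x).
With y = sum_k a_k x^k, matching x^k gives (k+1)k a_{k+1} + (k+1) a_{k+1} - k a_k + n a_k = 0, i.e. (k+1)^2 a_{k+1} = (k - n) a_k = (k - 5) a_k. The right side vanishes at k = 5, so the series terminates at degree 5.
Standard normalization L_n(0) = 1 gives a_0 = 1. Work upward with a_{k+1} = (k - 5) a_k / (k+1)^2:
  a_1 = (0 - 5)(1) / 1^2 = -5/1 = -5
  a_2 = (1 - 5)(-5) / 2^2 = 20/4 = 5
  a_3 = (2 - 5)(5) / 3^2 = -15/9 = -5/3
  a_4 = (3 - 5)(-5/3) / 4^2 = (10/3)/16 = 5/24
  a_5 = (4 - 5)(5/24) / 5^2 = (-5/24)/25 = -1/120
Hence L_5(x) = -x^5/120 + 5 x^4/24 - 5 x^3/3 + 5 x^2 - 5 x + 1.

L_5(x); series = -x^5/120 + 5 x^4/24 - 5 x^3/3 + 5 x^2 - 5 x + 1


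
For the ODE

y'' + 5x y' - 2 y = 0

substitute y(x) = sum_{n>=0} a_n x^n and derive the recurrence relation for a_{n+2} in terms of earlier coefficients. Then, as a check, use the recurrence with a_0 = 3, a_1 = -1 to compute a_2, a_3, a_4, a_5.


Substitute y = sum_n a_n x^n.
y''(x) has coefficient (n+2)(n+1) a_{n+2} at x^n;
5 x y'(x) has coefficient 5 n a_n at x^n (shift);
-2 y(x) has coefficient -2 a_n at x^n.
Matching x^n: (n+2)(n+1) a_{n+2} + (5n - 2) a_n = 0.
Thus a_{n+2} = (-5n + 2) / ((n+1)(n+2)) * a_n.

Check with a_0 = 3, a_1 = -1 (apply the recurrence for n = 0, 1, 2, 3): a_0 = 3, a_1 = -1, a_2 = 3, a_3 = 1/2, a_4 = -2, a_5 = -13/40.

a_(n+2) = (-5n + 2) / ((n+1)(n+2)) * a_n; check: a_0 = 3, a_1 = -1, a_2 = 3, a_3 = 1/2, a_4 = -2, a_5 = -13/40


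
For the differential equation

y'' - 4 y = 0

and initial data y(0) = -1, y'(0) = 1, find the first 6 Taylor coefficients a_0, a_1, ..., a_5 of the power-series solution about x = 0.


Ansatz: y(x) = sum_{n>=0} a_n x^n, so y'(x) = sum_{n>=1} n a_n x^(n-1) and y''(x) = sum_{n>=2} n(n-1) a_n x^(n-2).
Substitute into P(x) y'' + Q(x) y' + R(x) y = 0 with P(x) = 1, Q(x) = 0, R(x) = -4, and match powers of x.
Initial conditions: a_0 = -1, a_1 = 1.
Setting the coefficient of each power of x to zero and solving order by order (substituting the coefficients already found):
  x^0: 2 a_2 - 4 a_0 = 0  ->  2 a_2 = 4 a_0 = -4  ->  a_2 = -2
  x^1: 6 a_3 - 4 a_1 = 0  ->  6 a_3 = 4 a_1 = 4  ->  a_3 = 2/3
  x^2: 12 a_4 - 4 a_2 = 0  ->  12 a_4 = 4 a_2 = -8  ->  a_4 = -2/3
  x^3: 20 a_5 - 4 a_3 = 0  ->  20 a_5 = 4 a_3 = 8/3  ->  a_5 = 2/15
Truncated series: y(x) = -1 + x - 2 x^2 + (2/3) x^3 - (2/3) x^4 + (2/15) x^5 + O(x^6).

a_0 = -1; a_1 = 1; a_2 = -2; a_3 = 2/3; a_4 = -2/3; a_5 = 2/15


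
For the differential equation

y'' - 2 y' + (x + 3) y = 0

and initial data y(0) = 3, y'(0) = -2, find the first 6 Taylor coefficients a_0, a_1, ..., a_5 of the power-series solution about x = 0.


Ansatz: y(x) = sum_{n>=0} a_n x^n, so y'(x) = sum_{n>=1} n a_n x^(n-1) and y''(x) = sum_{n>=2} n(n-1) a_n x^(n-2).
Substitute into P(x) y'' + Q(x) y' + R(x) y = 0 with P(x) = 1, Q(x) = -2, R(x) = x + 3, and match powers of x.
Initial conditions: a_0 = 3, a_1 = -2.
Setting the coefficient of each power of x to zero and solving order by order (substituting the coefficients already found):
  x^0: 2 a_2 - 2 a_1 + 3 a_0 = 0  ->  2 a_2 = 2 a_1 - 3 a_0 = -13  ->  a_2 = -13/2
  x^1: 6 a_3 - 4 a_2 + 3 a_1 + a_0 = 0  ->  6 a_3 = 4 a_2 - 3 a_1 - a_0 = -23  ->  a_3 = -23/6
  x^2: 12 a_4 - 6 a_3 + 3 a_2 + a_1 = 0  ->  12 a_4 = 6 a_3 - 3 a_2 - a_1 = -3/2  ->  a_4 = -1/8
  x^3: 20 a_5 - 8 a_4 + 3 a_3 + a_2 = 0  ->  20 a_5 = 8 a_4 - 3 a_3 - a_2 = 17  ->  a_5 = 17/20
Truncated series: y(x) = 3 - 2 x - (13/2) x^2 - (23/6) x^3 - (1/8) x^4 + (17/20) x^5 + O(x^6).

a_0 = 3; a_1 = -2; a_2 = -13/2; a_3 = -23/6; a_4 = -1/8; a_5 = 17/20


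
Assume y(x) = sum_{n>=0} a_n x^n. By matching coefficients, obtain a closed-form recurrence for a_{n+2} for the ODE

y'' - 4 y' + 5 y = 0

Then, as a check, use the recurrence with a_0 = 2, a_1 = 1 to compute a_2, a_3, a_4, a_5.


Substitute y = sum_n a_n x^n.
y''(x) has coefficient (n+2)(n+1) a_{n+2} at x^n;
-4 y'(x) has coefficient -4 (n+1) a_{n+1} at x^n;
5 y(x) has coefficient 5 a_n at x^n.
Matching x^n: (n+2)(n+1) a_{n+2} - 4 (n+1) a_{n+1} + 5 a_n = 0.
Thus a_{n+2} = [4 (n+1) a_{n+1} - 5 a_n] / ((n+1)(n+2)).

Check with a_0 = 2, a_1 = 1 (apply the recurrence for n = 0, 1, 2, 3): a_0 = 2, a_1 = 1, a_2 = -3, a_3 = -29/6, a_4 = -43/12, a_5 = -199/120.

a_(n+2) = [4 (n+1) a_(n+1) - 5 a_n] / ((n+1)(n+2)); check: a_0 = 2, a_1 = 1, a_2 = -3, a_3 = -29/6, a_4 = -43/12, a_5 = -199/120


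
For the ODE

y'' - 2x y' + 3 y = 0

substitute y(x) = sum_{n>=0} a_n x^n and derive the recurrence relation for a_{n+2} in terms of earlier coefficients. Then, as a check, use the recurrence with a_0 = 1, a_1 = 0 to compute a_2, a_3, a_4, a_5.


Substitute y = sum_n a_n x^n.
y''(x) has coefficient (n+2)(n+1) a_{n+2} at x^n;
-2 x y'(x) has coefficient -2 n a_n at x^n (shift);
3 y(x) has coefficient 3 a_n at x^n.
Matching x^n: (n+2)(n+1) a_{n+2} + (-2n + 3) a_n = 0.
Thus a_{n+2} = (2n - 3) / ((n+1)(n+2)) * a_n.

Check with a_0 = 1, a_1 = 0 (apply the recurrence for n = 0, 1, 2, 3): a_0 = 1, a_1 = 0, a_2 = -3/2, a_3 = 0, a_4 = -1/8, a_5 = 0.

a_(n+2) = (2n - 3) / ((n+1)(n+2)) * a_n; check: a_0 = 1, a_1 = 0, a_2 = -3/2, a_3 = 0, a_4 = -1/8, a_5 = 0


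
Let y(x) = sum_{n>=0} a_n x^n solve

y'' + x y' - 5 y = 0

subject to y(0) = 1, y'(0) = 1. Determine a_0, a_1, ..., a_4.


Ansatz: y(x) = sum_{n>=0} a_n x^n, so y'(x) = sum_{n>=1} n a_n x^(n-1) and y''(x) = sum_{n>=2} n(n-1) a_n x^(n-2).
Substitute into P(x) y'' + Q(x) y' + R(x) y = 0 with P(x) = 1, Q(x) = x, R(x) = -5, and match powers of x.
Initial conditions: a_0 = 1, a_1 = 1.
Setting the coefficient of each power of x to zero and solving order by order (substituting the coefficients already found):
  x^0: 2 a_2 - 5 a_0 = 0  ->  2 a_2 = 5 a_0 = 5  ->  a_2 = 5/2
  x^1: 6 a_3 - 4 a_1 = 0  ->  6 a_3 = 4 a_1 = 4  ->  a_3 = 2/3
  x^2: 12 a_4 - 3 a_2 = 0  ->  12 a_4 = 3 a_2 = 15/2  ->  a_4 = 5/8
Truncated series: y(x) = 1 + x + (5/2) x^2 + (2/3) x^3 + (5/8) x^4 + O(x^5).

a_0 = 1; a_1 = 1; a_2 = 5/2; a_3 = 2/3; a_4 = 5/8


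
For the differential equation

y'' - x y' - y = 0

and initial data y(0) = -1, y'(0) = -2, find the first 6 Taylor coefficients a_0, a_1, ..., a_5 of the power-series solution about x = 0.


Ansatz: y(x) = sum_{n>=0} a_n x^n, so y'(x) = sum_{n>=1} n a_n x^(n-1) and y''(x) = sum_{n>=2} n(n-1) a_n x^(n-2).
Substitute into P(x) y'' + Q(x) y' + R(x) y = 0 with P(x) = 1, Q(x) = -x, R(x) = -1, and match powers of x.
Initial conditions: a_0 = -1, a_1 = -2.
Setting the coefficient of each power of x to zero and solving order by order (substituting the coefficients already found):
  x^0: 2 a_2 - a_0 = 0  ->  2 a_2 = a_0 = -1  ->  a_2 = -1/2
  x^1: 6 a_3 - 2 a_1 = 0  ->  6 a_3 = 2 a_1 = -4  ->  a_3 = -2/3
  x^2: 12 a_4 - 3 a_2 = 0  ->  12 a_4 = 3 a_2 = -3/2  ->  a_4 = -1/8
  x^3: 20 a_5 - 4 a_3 = 0  ->  20 a_5 = 4 a_3 = -8/3  ->  a_5 = -2/15
Truncated series: y(x) = -1 - 2 x - (1/2) x^2 - (2/3) x^3 - (1/8) x^4 - (2/15) x^5 + O(x^6).

a_0 = -1; a_1 = -2; a_2 = -1/2; a_3 = -2/3; a_4 = -1/8; a_5 = -2/15


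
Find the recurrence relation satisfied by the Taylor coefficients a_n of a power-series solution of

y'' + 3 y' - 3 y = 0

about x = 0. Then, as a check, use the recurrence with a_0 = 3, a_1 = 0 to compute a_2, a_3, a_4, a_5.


Substitute y = sum_n a_n x^n.
y''(x) has coefficient (n+2)(n+1) a_{n+2} at x^n;
3 y'(x) has coefficient 3 (n+1) a_{n+1} at x^n;
-3 y(x) has coefficient -3 a_n at x^n.
Matching x^n: (n+2)(n+1) a_{n+2} + 3 (n+1) a_{n+1} - 3 a_n = 0.
Thus a_{n+2} = [-3 (n+1) a_{n+1} + 3 a_n] / ((n+1)(n+2)).

Check with a_0 = 3, a_1 = 0 (apply the recurrence for n = 0, 1, 2, 3): a_0 = 3, a_1 = 0, a_2 = 9/2, a_3 = -9/2, a_4 = 9/2, a_5 = -27/8.

a_(n+2) = [-3 (n+1) a_(n+1) + 3 a_n] / ((n+1)(n+2)); check: a_0 = 3, a_1 = 0, a_2 = 9/2, a_3 = -9/2, a_4 = 9/2, a_5 = -27/8


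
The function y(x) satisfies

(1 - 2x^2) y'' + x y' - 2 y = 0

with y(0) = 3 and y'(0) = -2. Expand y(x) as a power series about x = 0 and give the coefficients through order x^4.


Ansatz: y(x) = sum_{n>=0} a_n x^n, so y'(x) = sum_{n>=1} n a_n x^(n-1) and y''(x) = sum_{n>=2} n(n-1) a_n x^(n-2).
Substitute into P(x) y'' + Q(x) y' + R(x) y = 0 with P(x) = 1 - 2x^2, Q(x) = x, R(x) = -2, and match powers of x.
Initial conditions: a_0 = 3, a_1 = -2.
Setting the coefficient of each power of x to zero and solving order by order (substituting the coefficients already found):
  x^0: 2 a_2 - 2 a_0 = 0  ->  2 a_2 = 2 a_0 = 6  ->  a_2 = 3
  x^1: 6 a_3 - a_1 = 0  ->  6 a_3 = a_1 = -2  ->  a_3 = -1/3
  x^2: 12 a_4 - 4 a_2 = 0  ->  12 a_4 = 4 a_2 = 12  ->  a_4 = 1
Truncated series: y(x) = 3 - 2 x + 3 x^2 - (1/3) x^3 + x^4 + O(x^5).

a_0 = 3; a_1 = -2; a_2 = 3; a_3 = -1/3; a_4 = 1


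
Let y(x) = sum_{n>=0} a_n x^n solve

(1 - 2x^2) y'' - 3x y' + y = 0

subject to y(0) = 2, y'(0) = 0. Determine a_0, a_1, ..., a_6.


Ansatz: y(x) = sum_{n>=0} a_n x^n, so y'(x) = sum_{n>=1} n a_n x^(n-1) and y''(x) = sum_{n>=2} n(n-1) a_n x^(n-2).
Substitute into P(x) y'' + Q(x) y' + R(x) y = 0 with P(x) = 1 - 2x^2, Q(x) = -3x, R(x) = 1, and match powers of x.
Initial conditions: a_0 = 2, a_1 = 0.
Setting the coefficient of each power of x to zero and solving order by order (substituting the coefficients already found):
  x^0: 2 a_2 + a_0 = 0  ->  2 a_2 = -a_0 = -2  ->  a_2 = -1
  x^1: 6 a_3 - 2 a_1 = 0  ->  6 a_3 = 2 a_1 = 0  ->  a_3 = 0
  x^2: 12 a_4 - 9 a_2 = 0  ->  12 a_4 = 9 a_2 = -9  ->  a_4 = -3/4
  x^3: 20 a_5 - 20 a_3 = 0  ->  20 a_5 = 20 a_3 = 0  ->  a_5 = 0
  x^4: 30 a_6 - 35 a_4 = 0  ->  30 a_6 = 35 a_4 = -105/4  ->  a_6 = -7/8
Truncated series: y(x) = 2 - x^2 - (3/4) x^4 - (7/8) x^6 + O(x^7).

a_0 = 2; a_1 = 0; a_2 = -1; a_3 = 0; a_4 = -3/4; a_5 = 0; a_6 = -7/8


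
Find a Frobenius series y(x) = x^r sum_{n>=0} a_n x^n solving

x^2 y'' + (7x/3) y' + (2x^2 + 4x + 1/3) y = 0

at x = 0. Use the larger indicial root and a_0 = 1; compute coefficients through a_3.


Write in Frobenius form y'' + (p(x)/x) y' + (q(x)/x^2) y = 0:
  p(x) = 7/3,  q(x) = 2x^2 + 4x + 1/3.
Indicial equation: r(r-1) + (7/3) r + (1/3) = 0 -> roots r_1 = -1/3, r_2 = -1.
Take r = r_1 = -1/3. Let y(x) = x^r sum_{n>=0} a_n x^n with a_0 = 1.
Substitute y = x^r sum a_n x^n and match x^{r+n}. The recurrence is
  D(n) a_n + 4 a_{n-1} + 2 a_{n-2} = 0,  where D(n) = (r+n)(r+n-1) + (7/3)(r+n) + (1/3).
  a_n = [-4 a_{n-1} - 2 a_{n-2}] / D(n).
Since the indicial polynomial factors as (r - r_1)(r - r_2), D(n) = (r_1 + n - r_1)(r_1 + n - r_2) = n(n + 2/3).
Evaluating step by step (a_0 = 1):
  n = 1: D(1) = 1(1 + 2/3) = 5/3; numerator = -4(1) = -4; a_1 = (-4)/(5/3) = -12/5
  n = 2: D(2) = 2(2 + 2/3) = 16/3; numerator = -4(-12/5) - 2(1) = 38/5; a_2 = (38/5)/(16/3) = 57/40
  n = 3: D(3) = 3(3 + 2/3) = 11; numerator = -4(57/40) - 2(-12/5) = -9/10; a_3 = (-9/10)/(11) = -9/110

r = -1/3; a_0 = 1; a_1 = -12/5; a_2 = 57/40; a_3 = -9/110


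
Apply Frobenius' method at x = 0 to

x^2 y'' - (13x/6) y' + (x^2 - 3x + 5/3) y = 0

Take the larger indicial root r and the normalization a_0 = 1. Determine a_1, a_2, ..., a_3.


Write in Frobenius form y'' + (p(x)/x) y' + (q(x)/x^2) y = 0:
  p(x) = -13/6,  q(x) = x^2 - 3x + 5/3.
Indicial equation: r(r-1) + (-13/6) r + (5/3) = 0 -> roots r_1 = 5/2, r_2 = 2/3.
Take r = r_1 = 5/2. Let y(x) = x^r sum_{n>=0} a_n x^n with a_0 = 1.
Substitute y = x^r sum a_n x^n and match x^{r+n}. The recurrence is
  D(n) a_n - 3 a_{n-1} + 1 a_{n-2} = 0,  where D(n) = (r+n)(r+n-1) + (-13/6)(r+n) + (5/3).
  a_n = [3 a_{n-1} - 1 a_{n-2}] / D(n).
Since the indicial polynomial factors as (r - r_1)(r - r_2), D(n) = (r_1 + n - r_1)(r_1 + n - r_2) = n(n + 11/6).
Evaluating step by step (a_0 = 1):
  n = 1: D(1) = 1(1 + 11/6) = 17/6; numerator = 3(1) = 3; a_1 = (3)/(17/6) = 18/17
  n = 2: D(2) = 2(2 + 11/6) = 23/3; numerator = 3(18/17) - 1(1) = 37/17; a_2 = (37/17)/(23/3) = 111/391
  n = 3: D(3) = 3(3 + 11/6) = 29/2; numerator = 3(111/391) - 1(18/17) = -81/391; a_3 = (-81/391)/(29/2) = -162/11339

r = 5/2; a_0 = 1; a_1 = 18/17; a_2 = 111/391; a_3 = -162/11339


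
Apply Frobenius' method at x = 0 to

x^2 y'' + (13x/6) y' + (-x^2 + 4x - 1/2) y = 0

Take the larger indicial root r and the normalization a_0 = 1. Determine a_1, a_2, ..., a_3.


Write in Frobenius form y'' + (p(x)/x) y' + (q(x)/x^2) y = 0:
  p(x) = 13/6,  q(x) = -x^2 + 4x - 1/2.
Indicial equation: r(r-1) + (13/6) r + (-1/2) = 0 -> roots r_1 = 1/3, r_2 = -3/2.
Take r = r_1 = 1/3. Let y(x) = x^r sum_{n>=0} a_n x^n with a_0 = 1.
Substitute y = x^r sum a_n x^n and match x^{r+n}. The recurrence is
  D(n) a_n + 4 a_{n-1} - 1 a_{n-2} = 0,  where D(n) = (r+n)(r+n-1) + (13/6)(r+n) + (-1/2).
  a_n = [-4 a_{n-1} + 1 a_{n-2}] / D(n).
Since the indicial polynomial factors as (r - r_1)(r - r_2), D(n) = (r_1 + n - r_1)(r_1 + n - r_2) = n(n + 11/6).
Evaluating step by step (a_0 = 1):
  n = 1: D(1) = 1(1 + 11/6) = 17/6; numerator = -4(1) = -4; a_1 = (-4)/(17/6) = -24/17
  n = 2: D(2) = 2(2 + 11/6) = 23/3; numerator = -4(-24/17) + 1(1) = 113/17; a_2 = (113/17)/(23/3) = 339/391
  n = 3: D(3) = 3(3 + 11/6) = 29/2; numerator = -4(339/391) + 1(-24/17) = -1908/391; a_3 = (-1908/391)/(29/2) = -3816/11339

r = 1/3; a_0 = 1; a_1 = -24/17; a_2 = 339/391; a_3 = -3816/11339


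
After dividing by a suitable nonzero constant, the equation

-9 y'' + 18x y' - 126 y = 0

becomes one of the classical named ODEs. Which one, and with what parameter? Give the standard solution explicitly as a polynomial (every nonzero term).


All three coefficients share the factor -9; dividing through by -9 gives  y'' - 2x y' + 14 y = 0.
This matches the Hermite equation y'' - 2x y' + 2n y = 0 with 2n = 14, so n = 7; the polynomial solution is H_7(x).
With y = sum_k a_k x^k, matching x^k gives (k+2)(k+1) a_{k+2} = 2(k - n) a_k = 2(k - 7) a_k. The right side vanishes at k = 7, so the series with the parity of 7 terminates at degree 7.
Standard normalization: leading coefficient of H_n is 2^n, so a_7 = 2^7 = 128. Work downward with a_k = (k+1)(k+2) a_{k+2} / (2(k - n)):
  a_5 = (6)(7)(128) / (2(5 - 7)) = 5376/(-4) = -1344
  a_3 = (4)(5)(-1344) / (2(3 - 7)) = -26880/(-8) = 3360
  a_1 = (2)(3)(3360) / (2(1 - 7)) = 20160/(-12) = -1680
Hence H_7(x) = 128 x^7 - 1344 x^5 + 3360 x^3 - 1680 x.

H_7(x); series = 128 x^7 - 1344 x^5 + 3360 x^3 - 1680 x


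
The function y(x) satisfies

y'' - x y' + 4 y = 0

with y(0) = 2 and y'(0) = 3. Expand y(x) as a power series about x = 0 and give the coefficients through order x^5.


Ansatz: y(x) = sum_{n>=0} a_n x^n, so y'(x) = sum_{n>=1} n a_n x^(n-1) and y''(x) = sum_{n>=2} n(n-1) a_n x^(n-2).
Substitute into P(x) y'' + Q(x) y' + R(x) y = 0 with P(x) = 1, Q(x) = -x, R(x) = 4, and match powers of x.
Initial conditions: a_0 = 2, a_1 = 3.
Setting the coefficient of each power of x to zero and solving order by order (substituting the coefficients already found):
  x^0: 2 a_2 + 4 a_0 = 0  ->  2 a_2 = -4 a_0 = -8  ->  a_2 = -4
  x^1: 6 a_3 + 3 a_1 = 0  ->  6 a_3 = -3 a_1 = -9  ->  a_3 = -3/2
  x^2: 12 a_4 + 2 a_2 = 0  ->  12 a_4 = -2 a_2 = 8  ->  a_4 = 2/3
  x^3: 20 a_5 + a_3 = 0  ->  20 a_5 = -a_3 = 3/2  ->  a_5 = 3/40
Truncated series: y(x) = 2 + 3 x - 4 x^2 - (3/2) x^3 + (2/3) x^4 + (3/40) x^5 + O(x^6).

a_0 = 2; a_1 = 3; a_2 = -4; a_3 = -3/2; a_4 = 2/3; a_5 = 3/40


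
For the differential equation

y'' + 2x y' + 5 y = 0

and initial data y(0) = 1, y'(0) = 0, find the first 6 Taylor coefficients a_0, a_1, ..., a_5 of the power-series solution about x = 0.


Ansatz: y(x) = sum_{n>=0} a_n x^n, so y'(x) = sum_{n>=1} n a_n x^(n-1) and y''(x) = sum_{n>=2} n(n-1) a_n x^(n-2).
Substitute into P(x) y'' + Q(x) y' + R(x) y = 0 with P(x) = 1, Q(x) = 2x, R(x) = 5, and match powers of x.
Initial conditions: a_0 = 1, a_1 = 0.
Setting the coefficient of each power of x to zero and solving order by order (substituting the coefficients already found):
  x^0: 2 a_2 + 5 a_0 = 0  ->  2 a_2 = -5 a_0 = -5  ->  a_2 = -5/2
  x^1: 6 a_3 + 7 a_1 = 0  ->  6 a_3 = -7 a_1 = 0  ->  a_3 = 0
  x^2: 12 a_4 + 9 a_2 = 0  ->  12 a_4 = -9 a_2 = 45/2  ->  a_4 = 15/8
  x^3: 20 a_5 + 11 a_3 = 0  ->  20 a_5 = -11 a_3 = 0  ->  a_5 = 0
Truncated series: y(x) = 1 - (5/2) x^2 + (15/8) x^4 + O(x^6).

a_0 = 1; a_1 = 0; a_2 = -5/2; a_3 = 0; a_4 = 15/8; a_5 = 0


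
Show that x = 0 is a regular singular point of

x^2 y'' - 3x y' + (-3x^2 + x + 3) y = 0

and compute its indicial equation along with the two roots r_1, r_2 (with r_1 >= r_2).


Divide by x^2 to reach normal form y'' + P_1(x) y' + P_2(x) y = 0 with P_1(x) = -3/x and P_2(x) = -3 + 1/x + 3/x^2.
x = 0 is a singular point because the y'-coefficient -3/x has a pole at x = 0 and the y-coefficient -3 + 1/x + 3/x^2 has a pole at x = 0.
It is a regular singular point because x P_1(x) = p(x) = -3 and x^2 P_2(x) = q(x) = -3x^2 + x + 3 are polynomials, hence analytic at x = 0.
p(0) = -3,  q(0) = 3.
Indicial equation: r(r-1) + p(0) r + q(0) = 0, i.e. r^2 + (p(0) - 1) r + q(0) = 0, i.e. r^2 - 4 r + 3 = 0.
Discriminant: (-4)^2 - 4(3) = 4, so r = (4 ± 2)/2.
Solving: r_1 = 3, r_2 = 1.

indicial: r^2 - 4 r + 3 = 0; roots r_1 = 3, r_2 = 1


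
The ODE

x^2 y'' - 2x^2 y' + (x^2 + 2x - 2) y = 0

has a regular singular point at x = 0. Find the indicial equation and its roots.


Divide by x^2 to reach normal form y'' + P_1(x) y' + P_2(x) y = 0 with P_1(x) = -2 and P_2(x) = 1 + 2/x - 2/x^2.
x = 0 is a singular point because the y-coefficient 1 + 2/x - 2/x^2 has a pole at x = 0.
It is a regular singular point because x P_1(x) = p(x) = -2x and x^2 P_2(x) = q(x) = x^2 + 2x - 2 are polynomials, hence analytic at x = 0.
p(0) = 0,  q(0) = -2.
Indicial equation: r(r-1) + p(0) r + q(0) = 0, i.e. r^2 + (p(0) - 1) r + q(0) = 0, i.e. r^2 - 1 r - 2 = 0.
Discriminant: (-1)^2 - 4(-2) = 9, so r = (1 ± 3)/2.
Solving: r_1 = 2, r_2 = -1.

indicial: r^2 - 1 r - 2 = 0; roots r_1 = 2, r_2 = -1


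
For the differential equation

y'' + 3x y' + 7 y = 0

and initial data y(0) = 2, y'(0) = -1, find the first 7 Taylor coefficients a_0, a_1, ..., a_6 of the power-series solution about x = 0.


Ansatz: y(x) = sum_{n>=0} a_n x^n, so y'(x) = sum_{n>=1} n a_n x^(n-1) and y''(x) = sum_{n>=2} n(n-1) a_n x^(n-2).
Substitute into P(x) y'' + Q(x) y' + R(x) y = 0 with P(x) = 1, Q(x) = 3x, R(x) = 7, and match powers of x.
Initial conditions: a_0 = 2, a_1 = -1.
Setting the coefficient of each power of x to zero and solving order by order (substituting the coefficients already found):
  x^0: 2 a_2 + 7 a_0 = 0  ->  2 a_2 = -7 a_0 = -14  ->  a_2 = -7
  x^1: 6 a_3 + 10 a_1 = 0  ->  6 a_3 = -10 a_1 = 10  ->  a_3 = 5/3
  x^2: 12 a_4 + 13 a_2 = 0  ->  12 a_4 = -13 a_2 = 91  ->  a_4 = 91/12
  x^3: 20 a_5 + 16 a_3 = 0  ->  20 a_5 = -16 a_3 = -80/3  ->  a_5 = -4/3
  x^4: 30 a_6 + 19 a_4 = 0  ->  30 a_6 = -19 a_4 = -1729/12  ->  a_6 = -1729/360
Truncated series: y(x) = 2 - x - 7 x^2 + (5/3) x^3 + (91/12) x^4 - (4/3) x^5 - (1729/360) x^6 + O(x^7).

a_0 = 2; a_1 = -1; a_2 = -7; a_3 = 5/3; a_4 = 91/12; a_5 = -4/3; a_6 = -1729/360


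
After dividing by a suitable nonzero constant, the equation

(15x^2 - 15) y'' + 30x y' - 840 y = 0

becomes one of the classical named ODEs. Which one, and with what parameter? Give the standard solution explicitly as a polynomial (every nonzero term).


All three coefficients share the factor -15; dividing through by -15 gives  (1 - x^2) y'' - 2x y' + 56 y = 0.
This matches the Legendre equation (1 - x^2) y'' - 2x y' + n(n+1) y = 0 (note the -2x y' term) with n(n+1) = 56, so n = 7; the polynomial solution is P_7(x).
With y = sum_k a_k x^k, matching x^k gives (k+2)(k+1) a_{k+2} = [k(k+1) - n(n+1)] a_k = (k - 7)(k + 8) a_k. The right side vanishes at k = 7, so the series with the parity of 7 terminates at degree 7.
Standard normalization (P_n(1) = 1): leading coefficient (2n)!/(2^n (n!)^2) = 87178291200/(128*25401600) = 429/16, so a_7 = 429/16. Work downward with a_k = (k+1)(k+2) a_{k+2} / ((k - 7)(k + 8)):
  a_5 = (6)(7)(429/16) / ((5 - 7)(5 + 8)) = (9009/8)/(-26) = -693/16
  a_3 = (4)(5)(-693/16) / ((3 - 7)(3 + 8)) = (-3465/4)/(-44) = 315/16
  a_1 = (2)(3)(315/16) / ((1 - 7)(1 + 8)) = (945/8)/(-54) = -35/16
Hence P_7(x) = 429 x^7/16 - 693 x^5/16 + 315 x^3/16 - 35 x/16.

P_7(x); series = 429 x^7/16 - 693 x^5/16 + 315 x^3/16 - 35 x/16


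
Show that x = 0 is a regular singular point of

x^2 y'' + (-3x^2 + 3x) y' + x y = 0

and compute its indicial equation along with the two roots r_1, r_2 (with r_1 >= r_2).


Divide by x^2 to reach normal form y'' + P_1(x) y' + P_2(x) y = 0 with P_1(x) = -3 + 3/x and P_2(x) = 1/x.
x = 0 is a singular point because the y'-coefficient -3 + 3/x has a pole at x = 0 and the y-coefficient 1/x has a pole at x = 0.
It is a regular singular point because x P_1(x) = p(x) = 3 - 3x and x^2 P_2(x) = q(x) = x are polynomials, hence analytic at x = 0.
p(0) = 3,  q(0) = 0.
Indicial equation: r(r-1) + p(0) r + q(0) = 0, i.e. r^2 + (p(0) - 1) r + q(0) = 0, i.e. r^2 + 2 r = 0.
Discriminant: (2)^2 - 4(0) = 4, so r = (-2 ± 2)/2.
Solving: r_1 = 0, r_2 = -2.

indicial: r^2 + 2 r = 0; roots r_1 = 0, r_2 = -2


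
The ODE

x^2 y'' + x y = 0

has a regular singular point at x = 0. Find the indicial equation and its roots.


Divide by x^2 to reach normal form y'' + P_1(x) y' + P_2(x) y = 0 with P_1(x) = 0 and P_2(x) = 1/x.
x = 0 is a singular point because the y-coefficient 1/x has a pole at x = 0.
It is a regular singular point because x P_1(x) = p(x) = 0 and x^2 P_2(x) = q(x) = x are polynomials, hence analytic at x = 0.
p(0) = 0,  q(0) = 0.
Indicial equation: r(r-1) + p(0) r + q(0) = 0, i.e. r^2 + (p(0) - 1) r + q(0) = 0, i.e. r^2 - 1 r = 0.
Discriminant: (-1)^2 - 4(0) = 1, so r = (1 ± 1)/2.
Solving: r_1 = 1, r_2 = 0.

indicial: r^2 - 1 r = 0; roots r_1 = 1, r_2 = 0


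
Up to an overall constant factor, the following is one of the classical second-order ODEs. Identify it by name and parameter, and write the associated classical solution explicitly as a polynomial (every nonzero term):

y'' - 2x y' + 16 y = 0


The equation is already in a standard form:  y'' - 2x y' + 16 y = 0.
This matches the Hermite equation y'' - 2x y' + 2n y = 0 with 2n = 16, so n = 8; the polynomial solution is H_8(x).
With y = sum_k a_k x^k, matching x^k gives (k+2)(k+1) a_{k+2} = 2(k - n) a_k = 2(k - 8) a_k. The right side vanishes at k = 8, so the series with the parity of 8 terminates at degree 8.
Standard normalization: leading coefficient of H_n is 2^n, so a_8 = 2^8 = 256. Work downward with a_k = (k+1)(k+2) a_{k+2} / (2(k - n)):
  a_6 = (7)(8)(256) / (2(6 - 8)) = 14336/(-4) = -3584
  a_4 = (5)(6)(-3584) / (2(4 - 8)) = -107520/(-8) = 13440
  a_2 = (3)(4)(13440) / (2(2 - 8)) = 161280/(-12) = -13440
  a_0 = (1)(2)(-13440) / (2(0 - 8)) = -26880/(-16) = 1680
Hence H_8(x) = 256 x^8 - 3584 x^6 + 13440 x^4 - 13440 x^2 + 1680.

H_8(x); series = 256 x^8 - 3584 x^6 + 13440 x^4 - 13440 x^2 + 1680


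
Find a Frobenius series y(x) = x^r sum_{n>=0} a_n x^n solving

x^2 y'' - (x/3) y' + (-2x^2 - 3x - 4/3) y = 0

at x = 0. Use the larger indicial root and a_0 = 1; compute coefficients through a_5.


Write in Frobenius form y'' + (p(x)/x) y' + (q(x)/x^2) y = 0:
  p(x) = -1/3,  q(x) = -2x^2 - 3x - 4/3.
Indicial equation: r(r-1) + (-1/3) r + (-4/3) = 0 -> roots r_1 = 2, r_2 = -2/3.
Take r = r_1 = 2. Let y(x) = x^r sum_{n>=0} a_n x^n with a_0 = 1.
Substitute y = x^r sum a_n x^n and match x^{r+n}. The recurrence is
  D(n) a_n - 3 a_{n-1} - 2 a_{n-2} = 0,  where D(n) = (r+n)(r+n-1) + (-1/3)(r+n) + (-4/3).
  a_n = [3 a_{n-1} + 2 a_{n-2}] / D(n).
Since the indicial polynomial factors as (r - r_1)(r - r_2), D(n) = (r_1 + n - r_1)(r_1 + n - r_2) = n(n + 8/3).
Evaluating step by step (a_0 = 1):
  n = 1: D(1) = 1(1 + 8/3) = 11/3; numerator = 3(1) = 3; a_1 = (3)/(11/3) = 9/11
  n = 2: D(2) = 2(2 + 8/3) = 28/3; numerator = 3(9/11) + 2(1) = 49/11; a_2 = (49/11)/(28/3) = 21/44
  n = 3: D(3) = 3(3 + 8/3) = 17; numerator = 3(21/44) + 2(9/11) = 135/44; a_3 = (135/44)/(17) = 135/748
  n = 4: D(4) = 4(4 + 8/3) = 80/3; numerator = 3(135/748) + 2(21/44) = 1119/748; a_4 = (1119/748)/(80/3) = 3357/59840
  n = 5: D(5) = 5(5 + 8/3) = 115/3; numerator = 3(3357/59840) + 2(135/748) = 1863/3520; a_5 = (1863/3520)/(115/3) = 243/17600

r = 2; a_0 = 1; a_1 = 9/11; a_2 = 21/44; a_3 = 135/748; a_4 = 3357/59840; a_5 = 243/17600


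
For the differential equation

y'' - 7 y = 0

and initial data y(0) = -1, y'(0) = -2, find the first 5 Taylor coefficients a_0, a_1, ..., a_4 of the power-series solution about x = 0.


Ansatz: y(x) = sum_{n>=0} a_n x^n, so y'(x) = sum_{n>=1} n a_n x^(n-1) and y''(x) = sum_{n>=2} n(n-1) a_n x^(n-2).
Substitute into P(x) y'' + Q(x) y' + R(x) y = 0 with P(x) = 1, Q(x) = 0, R(x) = -7, and match powers of x.
Initial conditions: a_0 = -1, a_1 = -2.
Setting the coefficient of each power of x to zero and solving order by order (substituting the coefficients already found):
  x^0: 2 a_2 - 7 a_0 = 0  ->  2 a_2 = 7 a_0 = -7  ->  a_2 = -7/2
  x^1: 6 a_3 - 7 a_1 = 0  ->  6 a_3 = 7 a_1 = -14  ->  a_3 = -7/3
  x^2: 12 a_4 - 7 a_2 = 0  ->  12 a_4 = 7 a_2 = -49/2  ->  a_4 = -49/24
Truncated series: y(x) = -1 - 2 x - (7/2) x^2 - (7/3) x^3 - (49/24) x^4 + O(x^5).

a_0 = -1; a_1 = -2; a_2 = -7/2; a_3 = -7/3; a_4 = -49/24


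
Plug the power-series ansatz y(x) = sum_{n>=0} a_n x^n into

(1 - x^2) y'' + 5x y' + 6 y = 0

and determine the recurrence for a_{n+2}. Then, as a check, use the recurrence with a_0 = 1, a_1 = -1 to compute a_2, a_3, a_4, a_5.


Substitute y = sum_n a_n x^n.
(1 - 1 x^2) y'' contributes (n+2)(n+1) a_{n+2} - n(n-1) a_n at x^n.
5 x y'(x) contributes 5 n a_n at x^n.
6 y(x) contributes 6 a_n at x^n.
Matching x^n: (n+2)(n+1) a_{n+2} + (-n(n-1) + 5 n + 6) a_n = 0.
Thus a_{n+2} = (n(n-1) - 5 n - 6) / ((n+1)(n+2)) * a_n.

Check with a_0 = 1, a_1 = -1 (apply the recurrence for n = 0, 1, 2, 3): a_0 = 1, a_1 = -1, a_2 = -3, a_3 = 11/6, a_4 = 7/2, a_5 = -11/8.

a_(n+2) = (n(n-1) - 5 n - 6) / ((n+1)(n+2)) * a_n; check: a_0 = 1, a_1 = -1, a_2 = -3, a_3 = 11/6, a_4 = 7/2, a_5 = -11/8


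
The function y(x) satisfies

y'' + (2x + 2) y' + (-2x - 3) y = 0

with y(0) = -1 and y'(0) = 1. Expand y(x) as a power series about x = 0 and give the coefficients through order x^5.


Ansatz: y(x) = sum_{n>=0} a_n x^n, so y'(x) = sum_{n>=1} n a_n x^(n-1) and y''(x) = sum_{n>=2} n(n-1) a_n x^(n-2).
Substitute into P(x) y'' + Q(x) y' + R(x) y = 0 with P(x) = 1, Q(x) = 2x + 2, R(x) = -2x - 3, and match powers of x.
Initial conditions: a_0 = -1, a_1 = 1.
Setting the coefficient of each power of x to zero and solving order by order (substituting the coefficients already found):
  x^0: 2 a_2 + 2 a_1 - 3 a_0 = 0  ->  2 a_2 = -2 a_1 + 3 a_0 = -5  ->  a_2 = -5/2
  x^1: 6 a_3 + 4 a_2 - a_1 - 2 a_0 = 0  ->  6 a_3 = -4 a_2 + a_1 + 2 a_0 = 9  ->  a_3 = 3/2
  x^2: 12 a_4 + 6 a_3 + a_2 - 2 a_1 = 0  ->  12 a_4 = -6 a_3 - a_2 + 2 a_1 = -9/2  ->  a_4 = -3/8
  x^3: 20 a_5 + 8 a_4 + 3 a_3 - 2 a_2 = 0  ->  20 a_5 = -8 a_4 - 3 a_3 + 2 a_2 = -13/2  ->  a_5 = -13/40
Truncated series: y(x) = -1 + x - (5/2) x^2 + (3/2) x^3 - (3/8) x^4 - (13/40) x^5 + O(x^6).

a_0 = -1; a_1 = 1; a_2 = -5/2; a_3 = 3/2; a_4 = -3/8; a_5 = -13/40


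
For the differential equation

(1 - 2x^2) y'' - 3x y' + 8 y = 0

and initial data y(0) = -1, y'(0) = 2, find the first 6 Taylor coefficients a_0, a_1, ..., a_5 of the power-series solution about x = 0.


Ansatz: y(x) = sum_{n>=0} a_n x^n, so y'(x) = sum_{n>=1} n a_n x^(n-1) and y''(x) = sum_{n>=2} n(n-1) a_n x^(n-2).
Substitute into P(x) y'' + Q(x) y' + R(x) y = 0 with P(x) = 1 - 2x^2, Q(x) = -3x, R(x) = 8, and match powers of x.
Initial conditions: a_0 = -1, a_1 = 2.
Setting the coefficient of each power of x to zero and solving order by order (substituting the coefficients already found):
  x^0: 2 a_2 + 8 a_0 = 0  ->  2 a_2 = -8 a_0 = 8  ->  a_2 = 4
  x^1: 6 a_3 + 5 a_1 = 0  ->  6 a_3 = -5 a_1 = -10  ->  a_3 = -5/3
  x^2: 12 a_4 - 2 a_2 = 0  ->  12 a_4 = 2 a_2 = 8  ->  a_4 = 2/3
  x^3: 20 a_5 - 13 a_3 = 0  ->  20 a_5 = 13 a_3 = -65/3  ->  a_5 = -13/12
Truncated series: y(x) = -1 + 2 x + 4 x^2 - (5/3) x^3 + (2/3) x^4 - (13/12) x^5 + O(x^6).

a_0 = -1; a_1 = 2; a_2 = 4; a_3 = -5/3; a_4 = 2/3; a_5 = -13/12


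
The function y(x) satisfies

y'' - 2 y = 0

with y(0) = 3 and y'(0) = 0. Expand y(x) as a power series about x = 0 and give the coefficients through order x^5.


Ansatz: y(x) = sum_{n>=0} a_n x^n, so y'(x) = sum_{n>=1} n a_n x^(n-1) and y''(x) = sum_{n>=2} n(n-1) a_n x^(n-2).
Substitute into P(x) y'' + Q(x) y' + R(x) y = 0 with P(x) = 1, Q(x) = 0, R(x) = -2, and match powers of x.
Initial conditions: a_0 = 3, a_1 = 0.
Setting the coefficient of each power of x to zero and solving order by order (substituting the coefficients already found):
  x^0: 2 a_2 - 2 a_0 = 0  ->  2 a_2 = 2 a_0 = 6  ->  a_2 = 3
  x^1: 6 a_3 - 2 a_1 = 0  ->  6 a_3 = 2 a_1 = 0  ->  a_3 = 0
  x^2: 12 a_4 - 2 a_2 = 0  ->  12 a_4 = 2 a_2 = 6  ->  a_4 = 1/2
  x^3: 20 a_5 - 2 a_3 = 0  ->  20 a_5 = 2 a_3 = 0  ->  a_5 = 0
Truncated series: y(x) = 3 + 3 x^2 + (1/2) x^4 + O(x^6).

a_0 = 3; a_1 = 0; a_2 = 3; a_3 = 0; a_4 = 1/2; a_5 = 0


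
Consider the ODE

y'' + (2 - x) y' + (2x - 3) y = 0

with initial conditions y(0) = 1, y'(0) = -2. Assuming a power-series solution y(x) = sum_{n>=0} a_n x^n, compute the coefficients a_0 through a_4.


Ansatz: y(x) = sum_{n>=0} a_n x^n, so y'(x) = sum_{n>=1} n a_n x^(n-1) and y''(x) = sum_{n>=2} n(n-1) a_n x^(n-2).
Substitute into P(x) y'' + Q(x) y' + R(x) y = 0 with P(x) = 1, Q(x) = 2 - x, R(x) = 2x - 3, and match powers of x.
Initial conditions: a_0 = 1, a_1 = -2.
Setting the coefficient of each power of x to zero and solving order by order (substituting the coefficients already found):
  x^0: 2 a_2 + 2 a_1 - 3 a_0 = 0  ->  2 a_2 = -2 a_1 + 3 a_0 = 7  ->  a_2 = 7/2
  x^1: 6 a_3 + 4 a_2 - 4 a_1 + 2 a_0 = 0  ->  6 a_3 = -4 a_2 + 4 a_1 - 2 a_0 = -24  ->  a_3 = -4
  x^2: 12 a_4 + 6 a_3 - 5 a_2 + 2 a_1 = 0  ->  12 a_4 = -6 a_3 + 5 a_2 - 2 a_1 = 91/2  ->  a_4 = 91/24
Truncated series: y(x) = 1 - 2 x + (7/2) x^2 - 4 x^3 + (91/24) x^4 + O(x^5).

a_0 = 1; a_1 = -2; a_2 = 7/2; a_3 = -4; a_4 = 91/24


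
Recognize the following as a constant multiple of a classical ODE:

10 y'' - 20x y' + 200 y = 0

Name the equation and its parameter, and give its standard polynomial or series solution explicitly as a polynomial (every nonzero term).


All three coefficients share the factor 10; dividing through by 10 gives  y'' - 2x y' + 20 y = 0.
This matches the Hermite equation y'' - 2x y' + 2n y = 0 with 2n = 20, so n = 10; the polynomial solution is H_10(x).
With y = sum_k a_k x^k, matching x^k gives (k+2)(k+1) a_{k+2} = 2(k - n) a_k = 2(k - 10) a_k. The right side vanishes at k = 10, so the series with the parity of 10 terminates at degree 10.
Standard normalization: leading coefficient of H_n is 2^n, so a_10 = 2^10 = 1024. Work downward with a_k = (k+1)(k+2) a_{k+2} / (2(k - n)):
  a_8 = (9)(10)(1024) / (2(8 - 10)) = 92160/(-4) = -23040
  a_6 = (7)(8)(-23040) / (2(6 - 10)) = -1290240/(-8) = 161280
  a_4 = (5)(6)(161280) / (2(4 - 10)) = 4838400/(-12) = -403200
  a_2 = (3)(4)(-403200) / (2(2 - 10)) = -4838400/(-16) = 302400
  a_0 = (1)(2)(302400) / (2(0 - 10)) = 604800/(-20) = -30240
Hence H_10(x) = 1024 x^10 - 23040 x^8 + 161280 x^6 - 403200 x^4 + 302400 x^2 - 30240.

H_10(x); series = 1024 x^10 - 23040 x^8 + 161280 x^6 - 403200 x^4 + 302400 x^2 - 30240


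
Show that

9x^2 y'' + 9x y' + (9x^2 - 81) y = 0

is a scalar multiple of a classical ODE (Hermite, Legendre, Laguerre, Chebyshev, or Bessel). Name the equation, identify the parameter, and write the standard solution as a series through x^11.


All three coefficients share the factor 9; dividing through by 9 gives  x^2 y'' + x y' + (x^2 - 9) y = 0.
This matches the Bessel equation x^2 y'' + x y' + (x^2 - nu^2) y = 0 with nu^2 = 9, so nu = 3; the solution bounded at x = 0 is J_3(x).
Frobenius at x = 0: indicial roots ±nu; for r = nu the recurrence k(k + 2nu) c_k = -c_{k-2} gives the standard series J_nu(x) = sum_{k>=0} (-1)^k / (k! (k+nu)!) (x/2)^(2k+nu). Evaluate the first 5 terms:
  k = 0: (-1)^0 / (0! * 3! * 2^3) x^3 = 1/(1*6*8) x^3 = (1/48) x^3
  k = 1: (-1)^1 / (1! * 4! * 2^5) x^5 = -1/(1*24*32) x^5 = (-1/768) x^5
  k = 2: (-1)^2 / (2! * 5! * 2^7) x^7 = 1/(2*120*128) x^7 = (1/30720) x^7
  k = 3: (-1)^3 / (3! * 6! * 2^9) x^9 = -1/(6*720*512) x^9 = (-1/2211840) x^9
  k = 4: (-1)^4 / (4! * 7! * 2^11) x^11 = 1/(24*5040*2048) x^11 = (1/247726080) x^11
Hence J_3(x) = x^11/247726080 - x^9/2211840 + x^7/30720 - x^5/768 + x^3/48 + ....

J_3(x); series = x^11/247726080 - x^9/2211840 + x^7/30720 - x^5/768 + x^3/48


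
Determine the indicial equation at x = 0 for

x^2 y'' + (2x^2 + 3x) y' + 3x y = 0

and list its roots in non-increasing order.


Divide by x^2 to reach normal form y'' + P_1(x) y' + P_2(x) y = 0 with P_1(x) = 2 + 3/x and P_2(x) = 3/x.
x = 0 is a singular point because the y'-coefficient 2 + 3/x has a pole at x = 0 and the y-coefficient 3/x has a pole at x = 0.
It is a regular singular point because x P_1(x) = p(x) = 2x + 3 and x^2 P_2(x) = q(x) = 3x are polynomials, hence analytic at x = 0.
p(0) = 3,  q(0) = 0.
Indicial equation: r(r-1) + p(0) r + q(0) = 0, i.e. r^2 + (p(0) - 1) r + q(0) = 0, i.e. r^2 + 2 r = 0.
Discriminant: (2)^2 - 4(0) = 4, so r = (-2 ± 2)/2.
Solving: r_1 = 0, r_2 = -2.

indicial: r^2 + 2 r = 0; roots r_1 = 0, r_2 = -2


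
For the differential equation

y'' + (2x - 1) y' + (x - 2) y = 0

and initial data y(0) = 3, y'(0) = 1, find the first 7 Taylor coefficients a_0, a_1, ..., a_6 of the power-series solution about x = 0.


Ansatz: y(x) = sum_{n>=0} a_n x^n, so y'(x) = sum_{n>=1} n a_n x^(n-1) and y''(x) = sum_{n>=2} n(n-1) a_n x^(n-2).
Substitute into P(x) y'' + Q(x) y' + R(x) y = 0 with P(x) = 1, Q(x) = 2x - 1, R(x) = x - 2, and match powers of x.
Initial conditions: a_0 = 3, a_1 = 1.
Setting the coefficient of each power of x to zero and solving order by order (substituting the coefficients already found):
  x^0: 2 a_2 - a_1 - 2 a_0 = 0  ->  2 a_2 = a_1 + 2 a_0 = 7  ->  a_2 = 7/2
  x^1: 6 a_3 - 2 a_2 + a_0 = 0  ->  6 a_3 = 2 a_2 - a_0 = 4  ->  a_3 = 2/3
  x^2: 12 a_4 - 3 a_3 + 2 a_2 + a_1 = 0  ->  12 a_4 = 3 a_3 - 2 a_2 - a_1 = -6  ->  a_4 = -1/2
  x^3: 20 a_5 - 4 a_4 + 4 a_3 + a_2 = 0  ->  20 a_5 = 4 a_4 - 4 a_3 - a_2 = -49/6  ->  a_5 = -49/120
  x^4: 30 a_6 - 5 a_5 + 6 a_4 + a_3 = 0  ->  30 a_6 = 5 a_5 - 6 a_4 - a_3 = 7/24  ->  a_6 = 7/720
Truncated series: y(x) = 3 + x + (7/2) x^2 + (2/3) x^3 - (1/2) x^4 - (49/120) x^5 + (7/720) x^6 + O(x^7).

a_0 = 3; a_1 = 1; a_2 = 7/2; a_3 = 2/3; a_4 = -1/2; a_5 = -49/120; a_6 = 7/720


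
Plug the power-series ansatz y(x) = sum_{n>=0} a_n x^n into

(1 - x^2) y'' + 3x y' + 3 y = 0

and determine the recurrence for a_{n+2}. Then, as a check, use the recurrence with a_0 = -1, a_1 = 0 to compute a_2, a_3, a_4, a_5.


Substitute y = sum_n a_n x^n.
(1 - 1 x^2) y'' contributes (n+2)(n+1) a_{n+2} - n(n-1) a_n at x^n.
3 x y'(x) contributes 3 n a_n at x^n.
3 y(x) contributes 3 a_n at x^n.
Matching x^n: (n+2)(n+1) a_{n+2} + (-n(n-1) + 3 n + 3) a_n = 0.
Thus a_{n+2} = (n(n-1) - 3 n - 3) / ((n+1)(n+2)) * a_n.

Check with a_0 = -1, a_1 = 0 (apply the recurrence for n = 0, 1, 2, 3): a_0 = -1, a_1 = 0, a_2 = 3/2, a_3 = 0, a_4 = -7/8, a_5 = 0.

a_(n+2) = (n(n-1) - 3 n - 3) / ((n+1)(n+2)) * a_n; check: a_0 = -1, a_1 = 0, a_2 = 3/2, a_3 = 0, a_4 = -7/8, a_5 = 0


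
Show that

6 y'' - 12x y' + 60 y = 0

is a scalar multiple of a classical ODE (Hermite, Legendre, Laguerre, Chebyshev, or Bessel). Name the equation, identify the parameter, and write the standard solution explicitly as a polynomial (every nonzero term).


All three coefficients share the factor 6; dividing through by 6 gives  y'' - 2x y' + 10 y = 0.
This matches the Hermite equation y'' - 2x y' + 2n y = 0 with 2n = 10, so n = 5; the polynomial solution is H_5(x).
With y = sum_k a_k x^k, matching x^k gives (k+2)(k+1) a_{k+2} = 2(k - n) a_k = 2(k - 5) a_k. The right side vanishes at k = 5, so the series with the parity of 5 terminates at degree 5.
Standard normalization: leading coefficient of H_n is 2^n, so a_5 = 2^5 = 32. Work downward with a_k = (k+1)(k+2) a_{k+2} / (2(k - n)):
  a_3 = (4)(5)(32) / (2(3 - 5)) = 640/(-4) = -160
  a_1 = (2)(3)(-160) / (2(1 - 5)) = -960/(-8) = 120
Hence H_5(x) = 32 x^5 - 160 x^3 + 120 x.

H_5(x); series = 32 x^5 - 160 x^3 + 120 x


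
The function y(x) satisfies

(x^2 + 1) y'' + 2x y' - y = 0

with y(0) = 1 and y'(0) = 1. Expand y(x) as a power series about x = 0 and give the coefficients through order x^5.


Ansatz: y(x) = sum_{n>=0} a_n x^n, so y'(x) = sum_{n>=1} n a_n x^(n-1) and y''(x) = sum_{n>=2} n(n-1) a_n x^(n-2).
Substitute into P(x) y'' + Q(x) y' + R(x) y = 0 with P(x) = x^2 + 1, Q(x) = 2x, R(x) = -1, and match powers of x.
Initial conditions: a_0 = 1, a_1 = 1.
Setting the coefficient of each power of x to zero and solving order by order (substituting the coefficients already found):
  x^0: 2 a_2 - a_0 = 0  ->  2 a_2 = a_0 = 1  ->  a_2 = 1/2
  x^1: 6 a_3 + a_1 = 0  ->  6 a_3 = -a_1 = -1  ->  a_3 = -1/6
  x^2: 12 a_4 + 5 a_2 = 0  ->  12 a_4 = -5 a_2 = -5/2  ->  a_4 = -5/24
  x^3: 20 a_5 + 11 a_3 = 0  ->  20 a_5 = -11 a_3 = 11/6  ->  a_5 = 11/120
Truncated series: y(x) = 1 + x + (1/2) x^2 - (1/6) x^3 - (5/24) x^4 + (11/120) x^5 + O(x^6).

a_0 = 1; a_1 = 1; a_2 = 1/2; a_3 = -1/6; a_4 = -5/24; a_5 = 11/120


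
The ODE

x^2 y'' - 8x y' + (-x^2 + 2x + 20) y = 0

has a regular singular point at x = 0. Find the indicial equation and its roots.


Divide by x^2 to reach normal form y'' + P_1(x) y' + P_2(x) y = 0 with P_1(x) = -8/x and P_2(x) = -1 + 2/x + 20/x^2.
x = 0 is a singular point because the y'-coefficient -8/x has a pole at x = 0 and the y-coefficient -1 + 2/x + 20/x^2 has a pole at x = 0.
It is a regular singular point because x P_1(x) = p(x) = -8 and x^2 P_2(x) = q(x) = -x^2 + 2x + 20 are polynomials, hence analytic at x = 0.
p(0) = -8,  q(0) = 20.
Indicial equation: r(r-1) + p(0) r + q(0) = 0, i.e. r^2 + (p(0) - 1) r + q(0) = 0, i.e. r^2 - 9 r + 20 = 0.
Discriminant: (-9)^2 - 4(20) = 1, so r = (9 ± 1)/2.
Solving: r_1 = 5, r_2 = 4.

indicial: r^2 - 9 r + 20 = 0; roots r_1 = 5, r_2 = 4


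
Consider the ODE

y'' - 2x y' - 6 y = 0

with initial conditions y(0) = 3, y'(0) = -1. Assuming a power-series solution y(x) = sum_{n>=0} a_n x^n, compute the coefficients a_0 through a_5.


Ansatz: y(x) = sum_{n>=0} a_n x^n, so y'(x) = sum_{n>=1} n a_n x^(n-1) and y''(x) = sum_{n>=2} n(n-1) a_n x^(n-2).
Substitute into P(x) y'' + Q(x) y' + R(x) y = 0 with P(x) = 1, Q(x) = -2x, R(x) = -6, and match powers of x.
Initial conditions: a_0 = 3, a_1 = -1.
Setting the coefficient of each power of x to zero and solving order by order (substituting the coefficients already found):
  x^0: 2 a_2 - 6 a_0 = 0  ->  2 a_2 = 6 a_0 = 18  ->  a_2 = 9
  x^1: 6 a_3 - 8 a_1 = 0  ->  6 a_3 = 8 a_1 = -8  ->  a_3 = -4/3
  x^2: 12 a_4 - 10 a_2 = 0  ->  12 a_4 = 10 a_2 = 90  ->  a_4 = 15/2
  x^3: 20 a_5 - 12 a_3 = 0  ->  20 a_5 = 12 a_3 = -16  ->  a_5 = -4/5
Truncated series: y(x) = 3 - x + 9 x^2 - (4/3) x^3 + (15/2) x^4 - (4/5) x^5 + O(x^6).

a_0 = 3; a_1 = -1; a_2 = 9; a_3 = -4/3; a_4 = 15/2; a_5 = -4/5


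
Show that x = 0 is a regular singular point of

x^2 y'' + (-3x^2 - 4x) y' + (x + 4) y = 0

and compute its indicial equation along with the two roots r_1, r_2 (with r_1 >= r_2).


Divide by x^2 to reach normal form y'' + P_1(x) y' + P_2(x) y = 0 with P_1(x) = -3 - 4/x and P_2(x) = 1/x + 4/x^2.
x = 0 is a singular point because the y'-coefficient -3 - 4/x has a pole at x = 0 and the y-coefficient 1/x + 4/x^2 has a pole at x = 0.
It is a regular singular point because x P_1(x) = p(x) = -3x - 4 and x^2 P_2(x) = q(x) = x + 4 are polynomials, hence analytic at x = 0.
p(0) = -4,  q(0) = 4.
Indicial equation: r(r-1) + p(0) r + q(0) = 0, i.e. r^2 + (p(0) - 1) r + q(0) = 0, i.e. r^2 - 5 r + 4 = 0.
Discriminant: (-5)^2 - 4(4) = 9, so r = (5 ± 3)/2.
Solving: r_1 = 4, r_2 = 1.

indicial: r^2 - 5 r + 4 = 0; roots r_1 = 4, r_2 = 1
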